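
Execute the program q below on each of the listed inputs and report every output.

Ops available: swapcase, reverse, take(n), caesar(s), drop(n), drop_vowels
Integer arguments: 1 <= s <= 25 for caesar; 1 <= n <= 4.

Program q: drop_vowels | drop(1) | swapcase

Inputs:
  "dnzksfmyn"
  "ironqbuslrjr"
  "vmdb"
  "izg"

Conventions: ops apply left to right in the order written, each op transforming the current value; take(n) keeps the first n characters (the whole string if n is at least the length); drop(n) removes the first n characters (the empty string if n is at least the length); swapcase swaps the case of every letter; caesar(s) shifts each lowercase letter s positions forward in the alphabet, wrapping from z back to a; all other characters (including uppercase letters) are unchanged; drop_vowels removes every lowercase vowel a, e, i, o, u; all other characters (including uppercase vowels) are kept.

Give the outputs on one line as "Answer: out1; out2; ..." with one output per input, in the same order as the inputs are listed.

"NZKSFMYN"; "NQBSLRJR"; "MDB"; "G"

Execution, op by op:
  "dnzksfmyn" -> "dnzksfmyn" -> "nzksfmyn" -> "NZKSFMYN"
  "ironqbuslrjr" -> "rnqbslrjr" -> "nqbslrjr" -> "NQBSLRJR"
  "vmdb" -> "vmdb" -> "mdb" -> "MDB"
  "izg" -> "zg" -> "g" -> "G"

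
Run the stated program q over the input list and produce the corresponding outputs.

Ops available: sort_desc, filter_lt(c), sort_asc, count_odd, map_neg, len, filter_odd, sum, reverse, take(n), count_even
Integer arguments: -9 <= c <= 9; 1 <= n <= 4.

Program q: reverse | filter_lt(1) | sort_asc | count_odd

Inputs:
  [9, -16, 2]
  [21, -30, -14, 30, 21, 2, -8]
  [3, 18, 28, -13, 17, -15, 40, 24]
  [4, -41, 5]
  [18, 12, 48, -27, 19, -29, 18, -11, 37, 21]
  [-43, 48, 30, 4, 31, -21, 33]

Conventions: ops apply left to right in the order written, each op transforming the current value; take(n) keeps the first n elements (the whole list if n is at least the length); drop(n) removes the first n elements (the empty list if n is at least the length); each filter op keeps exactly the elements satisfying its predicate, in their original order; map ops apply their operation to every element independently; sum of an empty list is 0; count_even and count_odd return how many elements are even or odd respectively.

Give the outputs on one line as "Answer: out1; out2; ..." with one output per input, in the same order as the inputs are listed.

Execution, op by op:
  [9, -16, 2] -> [2, -16, 9] -> [-16] -> [-16] -> 0
  [21, -30, -14, 30, 21, 2, -8] -> [-8, 2, 21, 30, -14, -30, 21] -> [-8, -14, -30] -> [-30, -14, -8] -> 0
  [3, 18, 28, -13, 17, -15, 40, 24] -> [24, 40, -15, 17, -13, 28, 18, 3] -> [-15, -13] -> [-15, -13] -> 2
  [4, -41, 5] -> [5, -41, 4] -> [-41] -> [-41] -> 1
  [18, 12, 48, -27, 19, -29, 18, -11, 37, 21] -> [21, 37, -11, 18, -29, 19, -27, 48, 12, 18] -> [-11, -29, -27] -> [-29, -27, -11] -> 3
  [-43, 48, 30, 4, 31, -21, 33] -> [33, -21, 31, 4, 30, 48, -43] -> [-21, -43] -> [-43, -21] -> 2

0; 0; 2; 1; 3; 2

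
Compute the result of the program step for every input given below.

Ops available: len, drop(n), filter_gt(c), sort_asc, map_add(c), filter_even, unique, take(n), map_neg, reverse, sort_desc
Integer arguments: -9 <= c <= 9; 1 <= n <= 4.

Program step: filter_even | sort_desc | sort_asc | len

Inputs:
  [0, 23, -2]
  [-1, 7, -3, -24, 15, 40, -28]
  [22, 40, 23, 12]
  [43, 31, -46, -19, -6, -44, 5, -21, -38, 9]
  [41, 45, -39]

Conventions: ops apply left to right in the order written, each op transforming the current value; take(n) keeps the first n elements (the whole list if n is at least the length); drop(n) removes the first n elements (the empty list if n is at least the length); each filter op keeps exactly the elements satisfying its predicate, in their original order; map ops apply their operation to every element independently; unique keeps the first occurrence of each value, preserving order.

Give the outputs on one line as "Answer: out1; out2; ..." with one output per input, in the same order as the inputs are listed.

2; 3; 3; 4; 0

Execution, op by op:
  [0, 23, -2] -> [0, -2] -> [0, -2] -> [-2, 0] -> 2
  [-1, 7, -3, -24, 15, 40, -28] -> [-24, 40, -28] -> [40, -24, -28] -> [-28, -24, 40] -> 3
  [22, 40, 23, 12] -> [22, 40, 12] -> [40, 22, 12] -> [12, 22, 40] -> 3
  [43, 31, -46, -19, -6, -44, 5, -21, -38, 9] -> [-46, -6, -44, -38] -> [-6, -38, -44, -46] -> [-46, -44, -38, -6] -> 4
  [41, 45, -39] -> [] -> [] -> [] -> 0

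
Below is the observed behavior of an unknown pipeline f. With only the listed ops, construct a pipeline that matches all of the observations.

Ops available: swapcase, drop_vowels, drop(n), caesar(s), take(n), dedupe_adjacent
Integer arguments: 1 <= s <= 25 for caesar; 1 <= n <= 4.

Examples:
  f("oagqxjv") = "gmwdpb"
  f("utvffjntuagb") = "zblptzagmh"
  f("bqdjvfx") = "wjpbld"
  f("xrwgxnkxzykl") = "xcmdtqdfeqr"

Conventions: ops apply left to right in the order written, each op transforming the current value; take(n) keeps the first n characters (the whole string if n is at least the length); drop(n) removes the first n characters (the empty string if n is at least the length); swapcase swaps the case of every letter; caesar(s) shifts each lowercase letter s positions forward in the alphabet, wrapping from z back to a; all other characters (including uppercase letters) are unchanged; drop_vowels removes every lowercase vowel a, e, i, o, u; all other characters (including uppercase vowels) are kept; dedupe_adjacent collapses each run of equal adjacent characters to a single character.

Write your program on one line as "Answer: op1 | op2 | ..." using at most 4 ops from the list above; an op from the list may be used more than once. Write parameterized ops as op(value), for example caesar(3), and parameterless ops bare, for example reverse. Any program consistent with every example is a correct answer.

dedupe_adjacent | drop(1) | caesar(6)

Check, running the answer program on each example:
  "oagqxjv" -> "oagqxjv" -> "agqxjv" -> "gmwdpb"
  "utvffjntuagb" -> "utvfjntuagb" -> "tvfjntuagb" -> "zblptzagmh"
  "bqdjvfx" -> "bqdjvfx" -> "qdjvfx" -> "wjpbld"
  "xrwgxnkxzykl" -> "xrwgxnkxzykl" -> "rwgxnkxzykl" -> "xcmdtqdfeqr"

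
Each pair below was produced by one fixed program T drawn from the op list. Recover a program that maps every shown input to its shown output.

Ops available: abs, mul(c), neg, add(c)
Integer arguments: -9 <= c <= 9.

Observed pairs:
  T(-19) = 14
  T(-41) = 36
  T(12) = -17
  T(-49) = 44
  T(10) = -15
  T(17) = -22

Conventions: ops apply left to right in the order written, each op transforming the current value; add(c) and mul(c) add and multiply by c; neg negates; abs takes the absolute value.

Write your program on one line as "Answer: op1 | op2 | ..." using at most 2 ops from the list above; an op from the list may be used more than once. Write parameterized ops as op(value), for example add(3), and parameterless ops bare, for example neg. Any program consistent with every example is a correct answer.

neg | add(-5)

Check, running the answer program on each example:
  -19 -> 19 -> 14
  -41 -> 41 -> 36
  12 -> -12 -> -17
  -49 -> 49 -> 44
  10 -> -10 -> -15
  17 -> -17 -> -22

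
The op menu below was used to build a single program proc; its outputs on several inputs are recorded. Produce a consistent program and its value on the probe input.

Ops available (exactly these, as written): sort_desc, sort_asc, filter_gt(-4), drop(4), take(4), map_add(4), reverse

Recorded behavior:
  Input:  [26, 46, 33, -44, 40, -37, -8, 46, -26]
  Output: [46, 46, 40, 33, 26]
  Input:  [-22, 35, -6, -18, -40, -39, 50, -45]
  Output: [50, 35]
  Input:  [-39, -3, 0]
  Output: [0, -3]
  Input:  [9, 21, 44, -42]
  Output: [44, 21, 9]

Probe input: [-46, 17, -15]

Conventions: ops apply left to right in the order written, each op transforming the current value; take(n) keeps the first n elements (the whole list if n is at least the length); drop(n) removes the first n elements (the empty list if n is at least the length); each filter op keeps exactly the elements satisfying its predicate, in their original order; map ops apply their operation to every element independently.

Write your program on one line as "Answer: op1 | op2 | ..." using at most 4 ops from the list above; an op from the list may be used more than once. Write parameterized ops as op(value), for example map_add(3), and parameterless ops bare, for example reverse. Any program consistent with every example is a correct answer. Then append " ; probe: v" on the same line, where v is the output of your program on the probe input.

sort_asc | filter_gt(-4) | reverse ; probe: [17]

Check, running the answer program on each example:
  [26, 46, 33, -44, 40, -37, -8, 46, -26] -> [-44, -37, -26, -8, 26, 33, 40, 46, 46] -> [26, 33, 40, 46, 46] -> [46, 46, 40, 33, 26]
  [-22, 35, -6, -18, -40, -39, 50, -45] -> [-45, -40, -39, -22, -18, -6, 35, 50] -> [35, 50] -> [50, 35]
  [-39, -3, 0] -> [-39, -3, 0] -> [-3, 0] -> [0, -3]
  [9, 21, 44, -42] -> [-42, 9, 21, 44] -> [9, 21, 44] -> [44, 21, 9]
  probe: [-46, 17, -15] -> [-46, -15, 17] -> [17] -> [17]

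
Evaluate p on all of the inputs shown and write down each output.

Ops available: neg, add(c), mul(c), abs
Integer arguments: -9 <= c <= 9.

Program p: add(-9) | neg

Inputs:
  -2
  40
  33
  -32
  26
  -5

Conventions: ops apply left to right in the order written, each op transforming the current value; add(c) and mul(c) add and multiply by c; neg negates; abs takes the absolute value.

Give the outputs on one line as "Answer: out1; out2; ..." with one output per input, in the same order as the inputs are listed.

11; -31; -24; 41; -17; 14

Execution, op by op:
  -2 -> -11 -> 11
  40 -> 31 -> -31
  33 -> 24 -> -24
  -32 -> -41 -> 41
  26 -> 17 -> -17
  -5 -> -14 -> 14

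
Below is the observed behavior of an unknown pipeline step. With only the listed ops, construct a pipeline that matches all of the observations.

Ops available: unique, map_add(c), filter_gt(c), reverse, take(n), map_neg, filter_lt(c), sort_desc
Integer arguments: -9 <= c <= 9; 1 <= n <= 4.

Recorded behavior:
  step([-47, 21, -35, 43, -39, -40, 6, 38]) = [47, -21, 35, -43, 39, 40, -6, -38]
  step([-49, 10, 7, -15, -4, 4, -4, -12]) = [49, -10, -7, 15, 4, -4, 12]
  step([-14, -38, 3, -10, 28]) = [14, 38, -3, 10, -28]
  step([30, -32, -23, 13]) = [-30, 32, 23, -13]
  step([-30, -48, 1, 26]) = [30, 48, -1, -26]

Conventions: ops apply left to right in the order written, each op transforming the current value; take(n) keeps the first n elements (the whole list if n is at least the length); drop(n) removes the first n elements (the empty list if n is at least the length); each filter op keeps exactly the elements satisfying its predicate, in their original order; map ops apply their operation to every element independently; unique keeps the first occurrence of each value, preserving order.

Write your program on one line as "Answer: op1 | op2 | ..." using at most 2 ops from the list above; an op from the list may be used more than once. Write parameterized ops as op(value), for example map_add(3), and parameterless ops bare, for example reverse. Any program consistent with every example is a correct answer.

map_neg | unique

Check, running the answer program on each example:
  [-47, 21, -35, 43, -39, -40, 6, 38] -> [47, -21, 35, -43, 39, 40, -6, -38] -> [47, -21, 35, -43, 39, 40, -6, -38]
  [-49, 10, 7, -15, -4, 4, -4, -12] -> [49, -10, -7, 15, 4, -4, 4, 12] -> [49, -10, -7, 15, 4, -4, 12]
  [-14, -38, 3, -10, 28] -> [14, 38, -3, 10, -28] -> [14, 38, -3, 10, -28]
  [30, -32, -23, 13] -> [-30, 32, 23, -13] -> [-30, 32, 23, -13]
  [-30, -48, 1, 26] -> [30, 48, -1, -26] -> [30, 48, -1, -26]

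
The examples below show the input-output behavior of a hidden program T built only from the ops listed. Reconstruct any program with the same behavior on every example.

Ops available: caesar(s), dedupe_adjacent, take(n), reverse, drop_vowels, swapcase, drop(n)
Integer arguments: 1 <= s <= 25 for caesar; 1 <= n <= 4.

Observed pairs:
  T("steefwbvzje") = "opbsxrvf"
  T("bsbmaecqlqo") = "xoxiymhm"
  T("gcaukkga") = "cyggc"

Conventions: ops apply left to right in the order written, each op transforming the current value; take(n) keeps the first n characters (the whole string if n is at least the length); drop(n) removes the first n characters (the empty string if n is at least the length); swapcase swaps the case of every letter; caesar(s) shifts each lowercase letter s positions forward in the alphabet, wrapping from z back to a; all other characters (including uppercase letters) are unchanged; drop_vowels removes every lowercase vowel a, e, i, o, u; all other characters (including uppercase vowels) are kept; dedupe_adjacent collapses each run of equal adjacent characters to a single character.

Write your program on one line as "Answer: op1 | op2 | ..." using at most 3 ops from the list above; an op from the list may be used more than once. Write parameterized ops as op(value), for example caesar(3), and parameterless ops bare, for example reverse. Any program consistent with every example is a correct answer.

drop_vowels | caesar(22)

Check, running the answer program on each example:
  "steefwbvzje" -> "stfwbvzj" -> "opbsxrvf"
  "bsbmaecqlqo" -> "bsbmcqlq" -> "xoxiymhm"
  "gcaukkga" -> "gckkg" -> "cyggc"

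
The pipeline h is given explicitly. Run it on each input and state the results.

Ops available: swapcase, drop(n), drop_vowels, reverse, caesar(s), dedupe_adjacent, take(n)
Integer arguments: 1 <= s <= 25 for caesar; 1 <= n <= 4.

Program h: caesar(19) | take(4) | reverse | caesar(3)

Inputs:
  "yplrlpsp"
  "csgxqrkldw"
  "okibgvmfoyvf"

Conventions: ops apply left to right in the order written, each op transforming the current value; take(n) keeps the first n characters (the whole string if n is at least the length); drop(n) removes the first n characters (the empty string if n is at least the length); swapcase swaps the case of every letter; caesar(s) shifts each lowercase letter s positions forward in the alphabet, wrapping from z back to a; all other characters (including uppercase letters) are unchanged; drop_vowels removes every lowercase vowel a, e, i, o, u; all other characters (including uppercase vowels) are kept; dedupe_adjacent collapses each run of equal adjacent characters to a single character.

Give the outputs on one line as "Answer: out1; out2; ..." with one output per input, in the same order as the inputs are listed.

Execution, op by op:
  "yplrlpsp" -> "riekeili" -> "riek" -> "keir" -> "nhlu"
  "csgxqrkldw" -> "vlzqjkdewp" -> "vlzq" -> "qzlv" -> "tcoy"
  "okibgvmfoyvf" -> "hdbuzofyhroy" -> "hdbu" -> "ubdh" -> "xegk"

"nhlu"; "tcoy"; "xegk"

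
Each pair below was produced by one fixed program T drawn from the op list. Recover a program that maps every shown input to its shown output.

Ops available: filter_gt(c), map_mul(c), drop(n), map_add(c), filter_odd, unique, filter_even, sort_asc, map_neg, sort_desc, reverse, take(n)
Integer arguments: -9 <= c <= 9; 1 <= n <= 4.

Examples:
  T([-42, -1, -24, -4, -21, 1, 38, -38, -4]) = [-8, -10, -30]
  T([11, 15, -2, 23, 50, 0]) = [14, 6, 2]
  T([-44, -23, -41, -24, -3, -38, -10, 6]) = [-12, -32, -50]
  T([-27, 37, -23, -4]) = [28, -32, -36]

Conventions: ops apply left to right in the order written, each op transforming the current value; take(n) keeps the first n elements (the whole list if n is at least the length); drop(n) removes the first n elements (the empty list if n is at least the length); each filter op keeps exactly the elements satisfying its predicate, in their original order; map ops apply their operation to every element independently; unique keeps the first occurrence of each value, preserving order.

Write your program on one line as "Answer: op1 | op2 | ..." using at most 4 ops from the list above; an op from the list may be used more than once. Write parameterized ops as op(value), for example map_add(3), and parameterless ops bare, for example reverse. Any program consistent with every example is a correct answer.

unique | sort_desc | map_add(-9) | filter_even

Check, running the answer program on each example:
  [-42, -1, -24, -4, -21, 1, 38, -38, -4] -> [-42, -1, -24, -4, -21, 1, 38, -38] -> [38, 1, -1, -4, -21, -24, -38, -42] -> [29, -8, -10, -13, -30, -33, -47, -51] -> [-8, -10, -30]
  [11, 15, -2, 23, 50, 0] -> [11, 15, -2, 23, 50, 0] -> [50, 23, 15, 11, 0, -2] -> [41, 14, 6, 2, -9, -11] -> [14, 6, 2]
  [-44, -23, -41, -24, -3, -38, -10, 6] -> [-44, -23, -41, -24, -3, -38, -10, 6] -> [6, -3, -10, -23, -24, -38, -41, -44] -> [-3, -12, -19, -32, -33, -47, -50, -53] -> [-12, -32, -50]
  [-27, 37, -23, -4] -> [-27, 37, -23, -4] -> [37, -4, -23, -27] -> [28, -13, -32, -36] -> [28, -32, -36]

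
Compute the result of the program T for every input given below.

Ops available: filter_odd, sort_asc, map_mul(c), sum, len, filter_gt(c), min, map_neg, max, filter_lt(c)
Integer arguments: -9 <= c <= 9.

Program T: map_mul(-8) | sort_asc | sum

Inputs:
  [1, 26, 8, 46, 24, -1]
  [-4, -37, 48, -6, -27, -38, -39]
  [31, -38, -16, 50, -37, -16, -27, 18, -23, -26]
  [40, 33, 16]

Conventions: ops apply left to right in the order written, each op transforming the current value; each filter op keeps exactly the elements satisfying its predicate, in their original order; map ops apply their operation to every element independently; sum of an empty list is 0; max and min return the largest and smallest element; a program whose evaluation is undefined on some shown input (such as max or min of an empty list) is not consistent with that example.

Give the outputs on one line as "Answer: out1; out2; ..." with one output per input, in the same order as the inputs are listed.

Execution, op by op:
  [1, 26, 8, 46, 24, -1] -> [-8, -208, -64, -368, -192, 8] -> [-368, -208, -192, -64, -8, 8] -> -832
  [-4, -37, 48, -6, -27, -38, -39] -> [32, 296, -384, 48, 216, 304, 312] -> [-384, 32, 48, 216, 296, 304, 312] -> 824
  [31, -38, -16, 50, -37, -16, -27, 18, -23, -26] -> [-248, 304, 128, -400, 296, 128, 216, -144, 184, 208] -> [-400, -248, -144, 128, 128, 184, 208, 216, 296, 304] -> 672
  [40, 33, 16] -> [-320, -264, -128] -> [-320, -264, -128] -> -712

-832; 824; 672; -712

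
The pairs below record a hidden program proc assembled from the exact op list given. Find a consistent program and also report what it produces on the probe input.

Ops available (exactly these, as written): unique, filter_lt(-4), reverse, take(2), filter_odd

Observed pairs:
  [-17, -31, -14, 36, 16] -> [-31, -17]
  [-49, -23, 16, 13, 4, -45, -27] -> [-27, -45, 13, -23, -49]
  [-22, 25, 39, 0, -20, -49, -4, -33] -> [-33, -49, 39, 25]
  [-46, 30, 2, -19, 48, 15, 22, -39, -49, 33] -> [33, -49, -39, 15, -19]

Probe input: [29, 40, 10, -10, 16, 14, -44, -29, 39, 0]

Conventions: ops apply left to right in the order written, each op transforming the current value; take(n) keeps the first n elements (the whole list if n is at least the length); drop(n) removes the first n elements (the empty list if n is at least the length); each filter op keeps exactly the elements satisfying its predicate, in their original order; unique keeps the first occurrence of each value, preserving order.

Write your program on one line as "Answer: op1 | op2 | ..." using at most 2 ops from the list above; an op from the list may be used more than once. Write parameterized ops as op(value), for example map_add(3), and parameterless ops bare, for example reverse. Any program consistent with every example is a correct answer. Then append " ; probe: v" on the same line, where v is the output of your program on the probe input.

filter_odd | reverse ; probe: [39, -29, 29]

Check, running the answer program on each example:
  [-17, -31, -14, 36, 16] -> [-17, -31] -> [-31, -17]
  [-49, -23, 16, 13, 4, -45, -27] -> [-49, -23, 13, -45, -27] -> [-27, -45, 13, -23, -49]
  [-22, 25, 39, 0, -20, -49, -4, -33] -> [25, 39, -49, -33] -> [-33, -49, 39, 25]
  [-46, 30, 2, -19, 48, 15, 22, -39, -49, 33] -> [-19, 15, -39, -49, 33] -> [33, -49, -39, 15, -19]
  probe: [29, 40, 10, -10, 16, 14, -44, -29, 39, 0] -> [29, -29, 39] -> [39, -29, 29]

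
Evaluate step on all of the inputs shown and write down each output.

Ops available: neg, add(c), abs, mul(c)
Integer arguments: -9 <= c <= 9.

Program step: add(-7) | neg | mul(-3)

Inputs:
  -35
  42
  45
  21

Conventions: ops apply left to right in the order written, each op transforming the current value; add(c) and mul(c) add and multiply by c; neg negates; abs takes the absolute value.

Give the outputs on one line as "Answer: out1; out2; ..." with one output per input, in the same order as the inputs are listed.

-126; 105; 114; 42

Execution, op by op:
  -35 -> -42 -> 42 -> -126
  42 -> 35 -> -35 -> 105
  45 -> 38 -> -38 -> 114
  21 -> 14 -> -14 -> 42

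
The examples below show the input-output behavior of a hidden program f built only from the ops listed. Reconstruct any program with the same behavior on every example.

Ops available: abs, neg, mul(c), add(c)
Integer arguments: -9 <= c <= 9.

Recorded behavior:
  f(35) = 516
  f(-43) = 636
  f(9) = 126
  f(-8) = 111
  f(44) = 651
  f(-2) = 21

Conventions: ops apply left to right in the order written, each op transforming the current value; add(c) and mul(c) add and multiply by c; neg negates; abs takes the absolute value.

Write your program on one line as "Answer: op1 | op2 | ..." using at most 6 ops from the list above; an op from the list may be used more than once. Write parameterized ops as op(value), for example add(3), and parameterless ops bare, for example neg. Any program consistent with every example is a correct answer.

abs | mul(-3) | abs | mul(5) | add(-9)

Check, running the answer program on each example:
  35 -> 35 -> -105 -> 105 -> 525 -> 516
  -43 -> 43 -> -129 -> 129 -> 645 -> 636
  9 -> 9 -> -27 -> 27 -> 135 -> 126
  -8 -> 8 -> -24 -> 24 -> 120 -> 111
  44 -> 44 -> -132 -> 132 -> 660 -> 651
  -2 -> 2 -> -6 -> 6 -> 30 -> 21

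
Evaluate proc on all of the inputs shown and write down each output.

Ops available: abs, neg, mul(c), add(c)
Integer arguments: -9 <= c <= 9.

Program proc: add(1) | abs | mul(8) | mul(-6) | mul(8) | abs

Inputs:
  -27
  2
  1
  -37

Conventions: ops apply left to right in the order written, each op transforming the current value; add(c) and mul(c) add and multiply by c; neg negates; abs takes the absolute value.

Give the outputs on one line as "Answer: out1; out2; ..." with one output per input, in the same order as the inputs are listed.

Execution, op by op:
  -27 -> -26 -> 26 -> 208 -> -1248 -> -9984 -> 9984
  2 -> 3 -> 3 -> 24 -> -144 -> -1152 -> 1152
  1 -> 2 -> 2 -> 16 -> -96 -> -768 -> 768
  -37 -> -36 -> 36 -> 288 -> -1728 -> -13824 -> 13824

9984; 1152; 768; 13824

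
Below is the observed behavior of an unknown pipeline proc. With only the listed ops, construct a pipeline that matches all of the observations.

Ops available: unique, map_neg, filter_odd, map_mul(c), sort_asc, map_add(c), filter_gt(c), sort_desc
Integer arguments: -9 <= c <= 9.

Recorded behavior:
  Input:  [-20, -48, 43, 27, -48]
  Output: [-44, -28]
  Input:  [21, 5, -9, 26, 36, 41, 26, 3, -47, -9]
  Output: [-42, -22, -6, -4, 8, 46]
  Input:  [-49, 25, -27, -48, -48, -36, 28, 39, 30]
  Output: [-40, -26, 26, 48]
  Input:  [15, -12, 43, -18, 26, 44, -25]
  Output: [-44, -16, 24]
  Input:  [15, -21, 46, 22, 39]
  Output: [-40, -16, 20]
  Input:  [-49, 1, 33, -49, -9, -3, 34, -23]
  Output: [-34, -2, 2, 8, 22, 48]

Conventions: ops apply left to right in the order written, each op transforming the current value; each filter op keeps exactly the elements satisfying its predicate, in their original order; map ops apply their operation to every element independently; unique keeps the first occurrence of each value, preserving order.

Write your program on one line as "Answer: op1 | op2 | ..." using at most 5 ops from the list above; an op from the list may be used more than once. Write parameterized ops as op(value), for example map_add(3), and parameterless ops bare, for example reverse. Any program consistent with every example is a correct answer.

filter_odd | map_neg | sort_asc | map_add(-1) | unique

Check, running the answer program on each example:
  [-20, -48, 43, 27, -48] -> [43, 27] -> [-43, -27] -> [-43, -27] -> [-44, -28] -> [-44, -28]
  [21, 5, -9, 26, 36, 41, 26, 3, -47, -9] -> [21, 5, -9, 41, 3, -47, -9] -> [-21, -5, 9, -41, -3, 47, 9] -> [-41, -21, -5, -3, 9, 9, 47] -> [-42, -22, -6, -4, 8, 8, 46] -> [-42, -22, -6, -4, 8, 46]
  [-49, 25, -27, -48, -48, -36, 28, 39, 30] -> [-49, 25, -27, 39] -> [49, -25, 27, -39] -> [-39, -25, 27, 49] -> [-40, -26, 26, 48] -> [-40, -26, 26, 48]
  [15, -12, 43, -18, 26, 44, -25] -> [15, 43, -25] -> [-15, -43, 25] -> [-43, -15, 25] -> [-44, -16, 24] -> [-44, -16, 24]
  [15, -21, 46, 22, 39] -> [15, -21, 39] -> [-15, 21, -39] -> [-39, -15, 21] -> [-40, -16, 20] -> [-40, -16, 20]
  [-49, 1, 33, -49, -9, -3, 34, -23] -> [-49, 1, 33, -49, -9, -3, -23] -> [49, -1, -33, 49, 9, 3, 23] -> [-33, -1, 3, 9, 23, 49, 49] -> [-34, -2, 2, 8, 22, 48, 48] -> [-34, -2, 2, 8, 22, 48]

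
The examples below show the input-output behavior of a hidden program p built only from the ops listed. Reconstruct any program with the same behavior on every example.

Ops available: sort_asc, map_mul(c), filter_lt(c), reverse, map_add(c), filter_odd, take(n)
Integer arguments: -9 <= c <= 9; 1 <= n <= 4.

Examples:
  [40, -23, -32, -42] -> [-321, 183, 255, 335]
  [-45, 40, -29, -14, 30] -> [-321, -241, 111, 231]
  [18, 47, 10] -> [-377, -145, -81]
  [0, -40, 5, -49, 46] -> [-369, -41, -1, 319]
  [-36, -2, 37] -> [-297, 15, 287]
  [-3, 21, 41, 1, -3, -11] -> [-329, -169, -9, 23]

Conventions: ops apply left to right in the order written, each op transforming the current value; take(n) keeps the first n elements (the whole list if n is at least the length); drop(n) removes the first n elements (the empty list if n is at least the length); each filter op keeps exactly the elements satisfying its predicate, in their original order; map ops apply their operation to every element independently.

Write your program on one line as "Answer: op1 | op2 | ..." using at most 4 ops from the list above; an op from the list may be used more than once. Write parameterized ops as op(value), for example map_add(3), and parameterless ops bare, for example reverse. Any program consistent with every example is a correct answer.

map_mul(-8) | sort_asc | take(4) | map_add(-1)

Check, running the answer program on each example:
  [40, -23, -32, -42] -> [-320, 184, 256, 336] -> [-320, 184, 256, 336] -> [-320, 184, 256, 336] -> [-321, 183, 255, 335]
  [-45, 40, -29, -14, 30] -> [360, -320, 232, 112, -240] -> [-320, -240, 112, 232, 360] -> [-320, -240, 112, 232] -> [-321, -241, 111, 231]
  [18, 47, 10] -> [-144, -376, -80] -> [-376, -144, -80] -> [-376, -144, -80] -> [-377, -145, -81]
  [0, -40, 5, -49, 46] -> [0, 320, -40, 392, -368] -> [-368, -40, 0, 320, 392] -> [-368, -40, 0, 320] -> [-369, -41, -1, 319]
  [-36, -2, 37] -> [288, 16, -296] -> [-296, 16, 288] -> [-296, 16, 288] -> [-297, 15, 287]
  [-3, 21, 41, 1, -3, -11] -> [24, -168, -328, -8, 24, 88] -> [-328, -168, -8, 24, 24, 88] -> [-328, -168, -8, 24] -> [-329, -169, -9, 23]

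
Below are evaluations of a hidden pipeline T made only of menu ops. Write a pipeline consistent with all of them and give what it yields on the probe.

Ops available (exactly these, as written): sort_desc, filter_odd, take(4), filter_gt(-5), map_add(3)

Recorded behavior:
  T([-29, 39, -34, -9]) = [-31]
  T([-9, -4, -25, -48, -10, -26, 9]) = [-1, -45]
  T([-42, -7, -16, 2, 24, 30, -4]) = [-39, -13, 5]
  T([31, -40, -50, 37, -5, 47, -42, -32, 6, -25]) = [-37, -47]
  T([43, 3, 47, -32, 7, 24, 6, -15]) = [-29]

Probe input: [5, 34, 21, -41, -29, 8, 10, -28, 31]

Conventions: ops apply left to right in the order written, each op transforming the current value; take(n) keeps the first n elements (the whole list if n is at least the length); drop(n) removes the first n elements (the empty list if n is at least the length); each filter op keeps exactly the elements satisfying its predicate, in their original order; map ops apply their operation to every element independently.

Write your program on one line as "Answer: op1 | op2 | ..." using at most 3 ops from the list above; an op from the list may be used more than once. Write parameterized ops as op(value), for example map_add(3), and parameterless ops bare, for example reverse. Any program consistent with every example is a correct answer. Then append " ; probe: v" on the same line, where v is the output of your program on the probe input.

map_add(3) | take(4) | filter_odd ; probe: [37]

Check, running the answer program on each example:
  [-29, 39, -34, -9] -> [-26, 42, -31, -6] -> [-26, 42, -31, -6] -> [-31]
  [-9, -4, -25, -48, -10, -26, 9] -> [-6, -1, -22, -45, -7, -23, 12] -> [-6, -1, -22, -45] -> [-1, -45]
  [-42, -7, -16, 2, 24, 30, -4] -> [-39, -4, -13, 5, 27, 33, -1] -> [-39, -4, -13, 5] -> [-39, -13, 5]
  [31, -40, -50, 37, -5, 47, -42, -32, 6, -25] -> [34, -37, -47, 40, -2, 50, -39, -29, 9, -22] -> [34, -37, -47, 40] -> [-37, -47]
  [43, 3, 47, -32, 7, 24, 6, -15] -> [46, 6, 50, -29, 10, 27, 9, -12] -> [46, 6, 50, -29] -> [-29]
  probe: [5, 34, 21, -41, -29, 8, 10, -28, 31] -> [8, 37, 24, -38, -26, 11, 13, -25, 34] -> [8, 37, 24, -38] -> [37]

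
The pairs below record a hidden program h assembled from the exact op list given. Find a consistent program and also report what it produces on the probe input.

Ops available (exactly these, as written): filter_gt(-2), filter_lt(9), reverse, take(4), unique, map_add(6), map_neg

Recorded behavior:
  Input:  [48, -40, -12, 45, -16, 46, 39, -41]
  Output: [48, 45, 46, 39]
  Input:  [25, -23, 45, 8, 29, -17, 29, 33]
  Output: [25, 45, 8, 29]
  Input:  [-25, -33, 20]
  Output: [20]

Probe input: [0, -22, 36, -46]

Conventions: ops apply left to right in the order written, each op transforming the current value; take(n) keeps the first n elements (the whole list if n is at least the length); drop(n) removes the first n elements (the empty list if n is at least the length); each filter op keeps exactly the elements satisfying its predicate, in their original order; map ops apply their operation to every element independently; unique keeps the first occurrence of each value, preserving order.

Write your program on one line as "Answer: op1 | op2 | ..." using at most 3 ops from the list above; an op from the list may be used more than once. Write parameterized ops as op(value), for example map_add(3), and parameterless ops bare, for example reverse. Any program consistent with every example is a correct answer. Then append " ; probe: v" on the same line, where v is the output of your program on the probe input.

filter_gt(-2) | unique | take(4) ; probe: [0, 36]

Check, running the answer program on each example:
  [48, -40, -12, 45, -16, 46, 39, -41] -> [48, 45, 46, 39] -> [48, 45, 46, 39] -> [48, 45, 46, 39]
  [25, -23, 45, 8, 29, -17, 29, 33] -> [25, 45, 8, 29, 29, 33] -> [25, 45, 8, 29, 33] -> [25, 45, 8, 29]
  [-25, -33, 20] -> [20] -> [20] -> [20]
  probe: [0, -22, 36, -46] -> [0, 36] -> [0, 36] -> [0, 36]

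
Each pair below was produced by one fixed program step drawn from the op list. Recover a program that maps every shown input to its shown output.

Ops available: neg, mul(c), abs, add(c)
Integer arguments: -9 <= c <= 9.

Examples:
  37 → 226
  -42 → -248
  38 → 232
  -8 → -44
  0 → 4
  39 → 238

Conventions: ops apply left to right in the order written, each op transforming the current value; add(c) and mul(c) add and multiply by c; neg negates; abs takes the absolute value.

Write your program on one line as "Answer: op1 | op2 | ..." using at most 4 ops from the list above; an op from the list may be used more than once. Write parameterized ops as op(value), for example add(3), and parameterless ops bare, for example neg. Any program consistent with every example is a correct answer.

mul(2) | mul(3) | add(4)

Check, running the answer program on each example:
  37 -> 74 -> 222 -> 226
  -42 -> -84 -> -252 -> -248
  38 -> 76 -> 228 -> 232
  -8 -> -16 -> -48 -> -44
  0 -> 0 -> 0 -> 4
  39 -> 78 -> 234 -> 238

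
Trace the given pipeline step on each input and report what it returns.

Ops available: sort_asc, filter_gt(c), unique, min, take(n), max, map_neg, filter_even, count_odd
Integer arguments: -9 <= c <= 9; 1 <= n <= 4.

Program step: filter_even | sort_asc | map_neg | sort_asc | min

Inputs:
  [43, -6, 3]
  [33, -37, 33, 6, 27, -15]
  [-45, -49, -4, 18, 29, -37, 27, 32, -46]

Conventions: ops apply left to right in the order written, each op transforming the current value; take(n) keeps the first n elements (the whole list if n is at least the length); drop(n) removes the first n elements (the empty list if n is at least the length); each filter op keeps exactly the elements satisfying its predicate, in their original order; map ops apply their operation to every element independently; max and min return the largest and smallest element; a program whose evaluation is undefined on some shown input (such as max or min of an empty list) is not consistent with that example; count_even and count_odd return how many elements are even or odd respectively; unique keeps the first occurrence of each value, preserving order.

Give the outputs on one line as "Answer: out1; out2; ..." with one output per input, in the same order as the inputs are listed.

Execution, op by op:
  [43, -6, 3] -> [-6] -> [-6] -> [6] -> [6] -> 6
  [33, -37, 33, 6, 27, -15] -> [6] -> [6] -> [-6] -> [-6] -> -6
  [-45, -49, -4, 18, 29, -37, 27, 32, -46] -> [-4, 18, 32, -46] -> [-46, -4, 18, 32] -> [46, 4, -18, -32] -> [-32, -18, 4, 46] -> -32

6; -6; -32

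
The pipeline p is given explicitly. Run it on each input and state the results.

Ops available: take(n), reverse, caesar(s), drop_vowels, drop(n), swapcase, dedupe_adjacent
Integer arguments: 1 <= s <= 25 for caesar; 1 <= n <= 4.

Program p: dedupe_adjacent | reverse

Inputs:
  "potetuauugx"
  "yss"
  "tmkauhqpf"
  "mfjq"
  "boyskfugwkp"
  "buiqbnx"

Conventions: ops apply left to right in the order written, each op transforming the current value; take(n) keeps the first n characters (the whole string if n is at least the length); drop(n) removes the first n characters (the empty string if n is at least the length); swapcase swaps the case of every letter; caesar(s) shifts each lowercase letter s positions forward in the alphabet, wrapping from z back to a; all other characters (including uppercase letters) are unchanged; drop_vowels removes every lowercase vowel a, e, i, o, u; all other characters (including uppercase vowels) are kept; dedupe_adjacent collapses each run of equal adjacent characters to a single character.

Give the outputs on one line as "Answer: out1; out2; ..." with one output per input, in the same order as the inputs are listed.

"xguautetop"; "sy"; "fpqhuakmt"; "qjfm"; "pkwgufksyob"; "xnbqiub"

Execution, op by op:
  "potetuauugx" -> "potetuaugx" -> "xguautetop"
  "yss" -> "ys" -> "sy"
  "tmkauhqpf" -> "tmkauhqpf" -> "fpqhuakmt"
  "mfjq" -> "mfjq" -> "qjfm"
  "boyskfugwkp" -> "boyskfugwkp" -> "pkwgufksyob"
  "buiqbnx" -> "buiqbnx" -> "xnbqiub"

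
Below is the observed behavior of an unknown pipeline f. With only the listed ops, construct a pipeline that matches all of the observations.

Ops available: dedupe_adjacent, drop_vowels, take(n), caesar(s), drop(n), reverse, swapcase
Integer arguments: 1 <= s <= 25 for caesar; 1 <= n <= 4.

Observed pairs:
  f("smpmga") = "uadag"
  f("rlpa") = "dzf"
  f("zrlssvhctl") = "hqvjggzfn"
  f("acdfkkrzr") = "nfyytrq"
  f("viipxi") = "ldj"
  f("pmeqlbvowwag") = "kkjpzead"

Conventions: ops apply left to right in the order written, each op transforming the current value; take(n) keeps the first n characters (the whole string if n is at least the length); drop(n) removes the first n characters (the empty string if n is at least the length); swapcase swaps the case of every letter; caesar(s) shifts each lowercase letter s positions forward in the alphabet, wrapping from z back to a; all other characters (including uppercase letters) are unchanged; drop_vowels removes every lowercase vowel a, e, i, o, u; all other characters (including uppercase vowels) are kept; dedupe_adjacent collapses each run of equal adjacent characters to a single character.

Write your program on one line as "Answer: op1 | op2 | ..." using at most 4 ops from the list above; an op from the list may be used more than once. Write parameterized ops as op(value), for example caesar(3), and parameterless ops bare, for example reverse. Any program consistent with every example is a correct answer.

reverse | drop(1) | drop_vowels | caesar(14)

Check, running the answer program on each example:
  "smpmga" -> "agmpms" -> "gmpms" -> "gmpms" -> "uadag"
  "rlpa" -> "aplr" -> "plr" -> "plr" -> "dzf"
  "zrlssvhctl" -> "ltchvsslrz" -> "tchvsslrz" -> "tchvsslrz" -> "hqvjggzfn"
  "acdfkkrzr" -> "rzrkkfdca" -> "zrkkfdca" -> "zrkkfdc" -> "nfyytrq"
  "viipxi" -> "ixpiiv" -> "xpiiv" -> "xpv" -> "ldj"
  "pmeqlbvowwag" -> "gawwovblqemp" -> "awwovblqemp" -> "wwvblqmp" -> "kkjpzead"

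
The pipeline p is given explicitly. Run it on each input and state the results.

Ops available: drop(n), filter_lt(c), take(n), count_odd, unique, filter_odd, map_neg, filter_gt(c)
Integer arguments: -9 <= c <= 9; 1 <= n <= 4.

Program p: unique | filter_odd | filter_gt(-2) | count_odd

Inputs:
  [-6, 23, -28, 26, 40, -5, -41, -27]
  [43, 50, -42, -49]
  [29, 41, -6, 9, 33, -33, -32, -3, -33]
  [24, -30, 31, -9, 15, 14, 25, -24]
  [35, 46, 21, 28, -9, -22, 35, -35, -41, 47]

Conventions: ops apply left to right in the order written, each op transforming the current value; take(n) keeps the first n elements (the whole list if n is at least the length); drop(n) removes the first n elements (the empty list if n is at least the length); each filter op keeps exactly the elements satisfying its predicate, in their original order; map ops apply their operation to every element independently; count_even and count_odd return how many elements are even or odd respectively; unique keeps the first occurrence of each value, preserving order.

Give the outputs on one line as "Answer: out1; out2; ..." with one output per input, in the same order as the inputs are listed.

Execution, op by op:
  [-6, 23, -28, 26, 40, -5, -41, -27] -> [-6, 23, -28, 26, 40, -5, -41, -27] -> [23, -5, -41, -27] -> [23] -> 1
  [43, 50, -42, -49] -> [43, 50, -42, -49] -> [43, -49] -> [43] -> 1
  [29, 41, -6, 9, 33, -33, -32, -3, -33] -> [29, 41, -6, 9, 33, -33, -32, -3] -> [29, 41, 9, 33, -33, -3] -> [29, 41, 9, 33] -> 4
  [24, -30, 31, -9, 15, 14, 25, -24] -> [24, -30, 31, -9, 15, 14, 25, -24] -> [31, -9, 15, 25] -> [31, 15, 25] -> 3
  [35, 46, 21, 28, -9, -22, 35, -35, -41, 47] -> [35, 46, 21, 28, -9, -22, -35, -41, 47] -> [35, 21, -9, -35, -41, 47] -> [35, 21, 47] -> 3

1; 1; 4; 3; 3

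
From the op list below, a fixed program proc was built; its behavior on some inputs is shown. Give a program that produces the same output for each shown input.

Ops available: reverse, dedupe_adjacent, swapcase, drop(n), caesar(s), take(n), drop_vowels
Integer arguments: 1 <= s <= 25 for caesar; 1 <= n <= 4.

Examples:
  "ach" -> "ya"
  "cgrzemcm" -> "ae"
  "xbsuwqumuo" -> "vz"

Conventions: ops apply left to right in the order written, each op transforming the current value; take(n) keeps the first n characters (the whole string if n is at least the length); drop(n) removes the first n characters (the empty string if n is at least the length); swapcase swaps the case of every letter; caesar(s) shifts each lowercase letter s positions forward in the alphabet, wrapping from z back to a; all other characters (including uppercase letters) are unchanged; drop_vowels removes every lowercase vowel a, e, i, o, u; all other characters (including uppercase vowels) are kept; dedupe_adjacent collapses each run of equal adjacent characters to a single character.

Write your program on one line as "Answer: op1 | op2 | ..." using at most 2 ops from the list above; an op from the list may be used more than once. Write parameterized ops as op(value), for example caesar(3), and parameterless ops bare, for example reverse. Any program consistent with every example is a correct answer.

take(2) | caesar(24)

Check, running the answer program on each example:
  "ach" -> "ac" -> "ya"
  "cgrzemcm" -> "cg" -> "ae"
  "xbsuwqumuo" -> "xb" -> "vz"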